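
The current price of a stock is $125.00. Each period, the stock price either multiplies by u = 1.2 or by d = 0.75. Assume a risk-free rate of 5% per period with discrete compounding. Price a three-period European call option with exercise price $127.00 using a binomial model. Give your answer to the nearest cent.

$25.85

Risk-neutral probability p = (1 + 0.05 − 0.75)/(1.2 − 0.75) = 0.3000/0.4500 = 0.6667
Terminal stock prices: S_uuu = 216, S_uud = 135, S_udd = 84.38, S_ddd = 52.73
Terminal payoffs (S − K): max(89, 0) = 89, max(8, 0) = 8, max(-42.62, 0) = 0, max(-74.27, 0) = 0
Node uu (S = 180): V_uu = 1/1.05·[0.6667·89.0000 + 0.3333·8.0000] = 59.0476
Node ud (S = 112.5): V_ud = 1/1.05·[0.6667·8.0000 + 0.3333·0.0000] = 5.0794
Node dd (S = 70.31): V_dd = 1/1.05·[0.6667·0.0000 + 0.3333·0.0000] = 0.0000
Node u (S = 150): V_u = 1/1.05·[0.6667·59.0476 + 0.3333·5.0794] = 39.1030
Node d (S = 93.75): V_d = 1/1.05·[0.6667·5.0794 + 0.3333·0.0000] = 3.2250
Node 0 (S = 125): V_0 = 1/1.05·[0.6667·39.1030 + 0.3333·3.2250] = 25.8511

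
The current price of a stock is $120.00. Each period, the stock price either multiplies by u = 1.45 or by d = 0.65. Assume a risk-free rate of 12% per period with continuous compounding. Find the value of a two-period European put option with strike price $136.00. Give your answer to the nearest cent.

$19.57

Risk-neutral probability p = (e^0.12 − 0.65)/(1.45 − 0.65) = 0.4775/0.8000 = 0.5969
Terminal stock prices: S_uu = 252.3, S_ud = 113.1, S_dd = 50.7
Terminal payoffs (K − S): max(-116.3, 0) = 0, max(22.9, 0) = 22.9, max(85.3, 0) = 85.3
Node u (S = 174): V_u = e^(−0.12)·[0.5969·0.0000 + 0.4031·22.9000] = 8.1877
Node d (S = 78): V_d = e^(−0.12)·[0.5969·22.9000 + 0.4031·85.3000] = 42.6212
Node 0 (S = 120): V_0 = e^(−0.12)·[0.5969·8.1877 + 0.4031·42.6212] = 19.5733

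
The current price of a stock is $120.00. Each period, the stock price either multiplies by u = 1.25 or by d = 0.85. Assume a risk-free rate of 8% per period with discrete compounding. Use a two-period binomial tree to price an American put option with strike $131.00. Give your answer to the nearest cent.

Risk-neutral probability p = (1 + 0.08 − 0.85)/(1.25 − 0.85) = 0.2300/0.4000 = 0.5750
Terminal stock prices: S_uu = 187.5, S_ud = 127.5, S_dd = 86.7
Terminal payoffs (K − S): max(-56.5, 0) = 0, max(3.5, 0) = 3.5, max(44.3, 0) = 44.3
Node u (S = 150): continuation = 1/1.08·[0.5750·0.0000 + 0.4250·3.5000] = 1.3773; exercise value = 0.0000 ≤ continuation, so V_u = 1.3773
Node d (S = 102): continuation = 1/1.08·[0.5750·3.5000 + 0.4250·44.3000] = 19.2963; exercise value = 29.0000 > continuation, so V_d = 29.0000 (exercise)
Node 0 (S = 120): continuation = 1/1.08·[0.5750·1.3773 + 0.4250·29.0000] = 12.1453; exercise value = 11.0000 ≤ continuation, so V_0 = 12.1453

$12.15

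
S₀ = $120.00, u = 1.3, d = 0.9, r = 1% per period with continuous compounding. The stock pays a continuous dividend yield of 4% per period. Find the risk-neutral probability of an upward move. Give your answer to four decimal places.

p = 0.1761

Per-period risk-free factor R = e^0.01 = 1.0101; dividend-adjusted growth = e^(0.01−0.04) = 0.9704.
Risk-neutral probability p = (0.9704 − 0.9)/(1.3 − 0.9) = 0.0704/0.4000 = 0.1761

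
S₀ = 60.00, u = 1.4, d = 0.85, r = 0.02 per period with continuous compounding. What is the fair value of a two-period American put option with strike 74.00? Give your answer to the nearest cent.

Risk-neutral probability p = (e^0.02 − 0.85)/(1.4 − 0.85) = 0.1702/0.5500 = 0.3095
Terminal stock prices: S_uu = 117.6, S_ud = 71.4, S_dd = 43.35
Terminal payoffs (K − S): max(-43.6, 0) = 0, max(2.6, 0) = 2.6, max(30.65, 0) = 30.65
Node u (S = 84): continuation = e^(−0.02)·[0.3095·0.0000 + 0.6905·2.6000] = 1.7599; exercise value = 0.0000 ≤ continuation, so V_u = 1.7599
Node d (S = 51): continuation = e^(−0.02)·[0.3095·2.6000 + 0.6905·30.6500] = 21.5347; exercise value = 23.0000 > continuation, so V_d = 23.0000 (exercise)
Node 0 (S = 60): continuation = e^(−0.02)·[0.3095·1.7599 + 0.6905·23.0000] = 16.1018; exercise value = 14.0000 ≤ continuation, so V_0 = 16.1018

16.10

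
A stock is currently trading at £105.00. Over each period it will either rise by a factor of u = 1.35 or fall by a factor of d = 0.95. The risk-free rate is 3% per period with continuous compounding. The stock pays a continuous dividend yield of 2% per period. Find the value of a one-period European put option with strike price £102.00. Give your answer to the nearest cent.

£1.86

Per-period risk-free factor R = e^0.03 = 1.0305; dividend-adjusted growth = e^(0.03−0.02) = 1.0101.
Risk-neutral probability p = (1.0101 − 0.95)/(1.35 − 0.95) = 0.0601/0.4000 = 0.1501
Terminal stock prices: S_u = 141.8, S_d = 99.75
Terminal payoffs (K − S): max(-39.75, 0) = 0, max(2.25, 0) = 2.25
Node 0 (S = 105): V_0 = e^(−0.03)·[0.1501·0.0000 + 0.8499·2.2500] = 1.8557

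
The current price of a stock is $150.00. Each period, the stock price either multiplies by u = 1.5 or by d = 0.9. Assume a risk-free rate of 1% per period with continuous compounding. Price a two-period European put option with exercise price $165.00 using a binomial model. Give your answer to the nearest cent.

$28.43

Risk-neutral probability p = (e^0.01 − 0.9)/(1.5 − 0.9) = 0.1101/0.6000 = 0.1834
Terminal stock prices: S_uu = 337.5, S_ud = 202.5, S_dd = 121.5
Terminal payoffs (K − S): max(-172.5, 0) = 0, max(-37.5, 0) = 0, max(43.5, 0) = 43.5
Node u (S = 225): V_u = e^(−0.01)·[0.1834·0.0000 + 0.8166·0.0000] = 0.0000
Node d (S = 135): V_d = e^(−0.01)·[0.1834·0.0000 + 0.8166·43.5000] = 35.1679
Node 0 (S = 150): V_0 = e^(−0.01)·[0.1834·0.0000 + 0.8166·35.1679] = 28.4318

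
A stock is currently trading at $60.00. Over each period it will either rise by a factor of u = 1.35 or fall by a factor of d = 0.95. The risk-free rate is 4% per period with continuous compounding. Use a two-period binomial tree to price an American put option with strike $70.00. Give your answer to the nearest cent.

$10.00

Risk-neutral probability p = (e^0.04 − 0.95)/(1.35 − 0.95) = 0.0908/0.4000 = 0.2270
Terminal stock prices: S_uu = 109.4, S_ud = 76.95, S_dd = 54.15
Terminal payoffs (K − S): max(-39.35, 0) = 0, max(-6.95, 0) = 0, max(15.85, 0) = 15.85
Node u (S = 81): continuation = e^(−0.04)·[0.2270·0.0000 + 0.7730·0.0000] = 0.0000; exercise value = 0.0000 ≤ continuation, so V_u = 0.0000
Node d (S = 57): continuation = e^(−0.04)·[0.2270·0.0000 + 0.7730·15.8500] = 11.7712; exercise value = 13.0000 > continuation, so V_d = 13.0000 (exercise)
Node 0 (S = 60): continuation = e^(−0.04)·[0.2270·0.0000 + 0.7730·13.0000] = 9.6546; exercise value = 10.0000 > continuation, so V_0 = 10.0000 (exercise)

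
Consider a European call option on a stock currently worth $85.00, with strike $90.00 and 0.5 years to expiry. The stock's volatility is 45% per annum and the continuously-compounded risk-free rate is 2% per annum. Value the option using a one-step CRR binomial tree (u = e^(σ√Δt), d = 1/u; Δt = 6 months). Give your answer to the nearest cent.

CRR parameters: u = e^(σ√Δt) = e^(0.45·√0.5) = 1.3746, d = 1/u = 0.7275
Per-period rate: rΔt = 0.02·0.5 = 0.01, so R = e^0.01 = 1.0101
Risk-neutral probability p = (e^0.01 − 0.7275)/(1.3746 − 0.7275) = 0.2826/0.6472 = 0.4366
Terminal stock prices: S_u = 116.8, S_d = 61.83
Terminal payoffs (S − K): max(26.85, 0) = 26.85, max(-28.17, 0) = 0
Node 0 (S = 85): V_0 = e^(−0.01)·[0.4366·26.8451 + 0.5634·0.0000] = 11.6051

$11.61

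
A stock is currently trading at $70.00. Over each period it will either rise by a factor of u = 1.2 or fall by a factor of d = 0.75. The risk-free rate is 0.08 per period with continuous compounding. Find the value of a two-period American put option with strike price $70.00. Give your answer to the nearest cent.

$5.34

Risk-neutral probability p = (e^0.08 − 0.75)/(1.2 − 0.75) = 0.3333/0.4500 = 0.7406
Terminal stock prices: S_uu = 100.8, S_ud = 63, S_dd = 39.38
Terminal payoffs (K − S): max(-30.8, 0) = 0, max(7, 0) = 7, max(30.62, 0) = 30.62
Node u (S = 84): continuation = e^(−0.08)·[0.7406·0.0000 + 0.2594·7.0000] = 1.6759; exercise value = 0.0000 ≤ continuation, so V_u = 1.6759
Node d (S = 52.5): continuation = e^(−0.08)·[0.7406·7.0000 + 0.2594·30.6250] = 12.1181; exercise value = 17.5000 > continuation, so V_d = 17.5000 (exercise)
Node 0 (S = 70): continuation = e^(−0.08)·[0.7406·1.6759 + 0.2594·17.5000] = 5.3357; exercise value = 0.0000 ≤ continuation, so V_0 = 5.3357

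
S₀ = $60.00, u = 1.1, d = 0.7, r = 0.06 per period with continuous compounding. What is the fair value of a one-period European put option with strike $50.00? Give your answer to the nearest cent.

$0.72

Risk-neutral probability p = (e^0.06 − 0.7)/(1.1 − 0.7) = 0.3618/0.4000 = 0.9046
Terminal stock prices: S_u = 66, S_d = 42
Terminal payoffs (K − S): max(-16, 0) = 0, max(8, 0) = 8
Node 0 (S = 60): V_0 = e^(−0.06)·[0.9046·0.0000 + 0.0954·8.0000] = 0.7188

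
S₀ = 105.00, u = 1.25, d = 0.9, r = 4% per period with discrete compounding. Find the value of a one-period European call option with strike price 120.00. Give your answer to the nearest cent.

Risk-neutral probability p = (1 + 0.04 − 0.9)/(1.25 − 0.9) = 0.1400/0.3500 = 0.4000
Terminal stock prices: S_u = 131.2, S_d = 94.5
Terminal payoffs (S − K): max(11.25, 0) = 11.25, max(-25.5, 0) = 0
Node 0 (S = 105): V_0 = 1/1.04·[0.4000·11.2500 + 0.6000·0.0000] = 4.3269

4.33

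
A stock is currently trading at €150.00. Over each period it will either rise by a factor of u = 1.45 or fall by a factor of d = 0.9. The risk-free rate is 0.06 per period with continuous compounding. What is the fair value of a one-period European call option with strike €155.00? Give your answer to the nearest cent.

€17.32

Risk-neutral probability p = (e^0.06 − 0.9)/(1.45 − 0.9) = 0.1618/0.5500 = 0.2942
Terminal stock prices: S_u = 217.5, S_d = 135
Terminal payoffs (S − K): max(62.5, 0) = 62.5, max(-20, 0) = 0
Node 0 (S = 150): V_0 = e^(−0.06)·[0.2942·62.5000 + 0.7058·0.0000] = 17.3195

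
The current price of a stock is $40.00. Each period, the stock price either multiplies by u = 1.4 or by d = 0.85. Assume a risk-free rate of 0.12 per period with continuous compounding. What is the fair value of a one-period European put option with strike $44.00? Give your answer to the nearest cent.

Risk-neutral probability p = (e^0.12 − 0.85)/(1.4 − 0.85) = 0.2775/0.5500 = 0.5045
Terminal stock prices: S_u = 56, S_d = 34
Terminal payoffs (K − S): max(-12, 0) = 0, max(10, 0) = 10
Node 0 (S = 40): V_0 = e^(−0.12)·[0.5045·0.0000 + 0.4955·10.0000] = 4.3943

$4.39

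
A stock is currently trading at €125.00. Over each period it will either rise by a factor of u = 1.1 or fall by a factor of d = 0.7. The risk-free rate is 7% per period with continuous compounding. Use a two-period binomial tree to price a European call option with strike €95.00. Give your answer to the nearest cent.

Risk-neutral probability p = (e^0.07 − 0.7)/(1.1 − 0.7) = 0.3725/0.4000 = 0.9313
Terminal stock prices: S_uu = 151.3, S_ud = 96.25, S_dd = 61.25
Terminal payoffs (S − K): max(56.25, 0) = 56.25, max(1.25, 0) = 1.25, max(-33.75, 0) = 0
Node u (S = 137.5): V_u = e^(−0.07)·[0.9313·56.2500 + 0.0687·1.2500] = 48.9226
Node d (S = 87.5): V_d = e^(−0.07)·[0.9313·1.2500 + 0.0687·0.0000] = 1.0854
Node 0 (S = 125): V_0 = e^(−0.07)·[0.9313·48.9226 + 0.0687·1.0854] = 42.5496

€42.55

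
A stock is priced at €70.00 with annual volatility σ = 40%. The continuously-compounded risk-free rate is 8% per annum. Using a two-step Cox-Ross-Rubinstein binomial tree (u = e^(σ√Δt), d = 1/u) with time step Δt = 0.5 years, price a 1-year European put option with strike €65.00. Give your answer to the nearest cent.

CRR parameters: u = e^(σ√Δt) = e^(0.4·√0.5) = 1.3269, d = 1/u = 0.7536
Per-period rate: rΔt = 0.08·0.5 = 0.04, so R = e^0.04 = 1.0408
Risk-neutral probability p = (e^0.04 − 0.7536)/(1.3269 − 0.7536) = 0.2872/0.5733 = 0.5009
Terminal stock prices: S_uu = 123.2, S_ud = 70, S_dd = 39.76
Terminal payoffs (K − S): max(-58.25, 0) = 0, max(-5, 0) = 0, max(25.24, 0) = 25.24
Node u (S = 92.88): V_u = e^(−0.04)·[0.5009·0.0000 + 0.4991·0.0000] = 0.0000
Node d (S = 52.75): V_d = e^(−0.04)·[0.5009·0.0000 + 0.4991·25.2421] = 12.1032
Node 0 (S = 70): V_0 = e^(−0.04)·[0.5009·0.0000 + 0.4991·12.1032] = 5.8033

€5.80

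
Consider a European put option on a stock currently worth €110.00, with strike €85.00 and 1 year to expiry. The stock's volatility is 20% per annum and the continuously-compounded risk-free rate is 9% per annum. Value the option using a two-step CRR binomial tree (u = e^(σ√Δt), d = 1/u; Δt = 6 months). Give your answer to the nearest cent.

€0.27

CRR parameters: u = e^(σ√Δt) = e^(0.2·√0.5) = 1.1519, d = 1/u = 0.8681
Per-period rate: rΔt = 0.09·0.5 = 0.045, so R = e^0.045 = 1.0460
Risk-neutral probability p = (e^0.045 − 0.8681)/(1.1519 − 0.8681) = 0.1779/0.2838 = 0.6269
Terminal stock prices: S_uu = 146, S_ud = 110, S_dd = 82.9
Terminal payoffs (K − S): max(-60.96, 0) = 0, max(-25, 0) = 0, max(2.1, 0) = 2.1
Node u (S = 126.7): V_u = e^(−0.045)·[0.6269·0.0000 + 0.3731·0.0000] = 0.0000
Node d (S = 95.49): V_d = e^(−0.045)·[0.6269·0.0000 + 0.3731·2.0998] = 0.7490
Node 0 (S = 110): V_0 = e^(−0.045)·[0.6269·0.0000 + 0.3731·0.7490] = 0.2671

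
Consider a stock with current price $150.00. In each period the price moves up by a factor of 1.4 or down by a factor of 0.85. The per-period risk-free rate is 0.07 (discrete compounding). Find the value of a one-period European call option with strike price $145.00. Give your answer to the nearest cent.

$24.30

Risk-neutral probability p = (1 + 0.07 − 0.85)/(1.4 − 0.85) = 0.2200/0.5500 = 0.4000
Terminal stock prices: S_u = 210, S_d = 127.5
Terminal payoffs (S − K): max(65, 0) = 65, max(-17.5, 0) = 0
Node 0 (S = 150): V_0 = 1/1.07·[0.4000·65.0000 + 0.6000·0.0000] = 24.2991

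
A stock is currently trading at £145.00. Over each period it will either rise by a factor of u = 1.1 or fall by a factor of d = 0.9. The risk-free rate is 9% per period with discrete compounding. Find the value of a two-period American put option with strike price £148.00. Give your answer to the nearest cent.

£3.00

Risk-neutral probability p = (1 + 0.09 − 0.9)/(1.1 − 0.9) = 0.1900/0.2000 = 0.9500
Terminal stock prices: S_uu = 175.5, S_ud = 143.6, S_dd = 117.5
Terminal payoffs (K − S): max(-27.45, 0) = 0, max(4.45, 0) = 4.45, max(30.55, 0) = 30.55
Node u (S = 159.5): continuation = 1/1.09·[0.9500·0.0000 + 0.0500·4.4500] = 0.2041; exercise value = 0.0000 ≤ continuation, so V_u = 0.2041
Node d (S = 130.5): continuation = 1/1.09·[0.9500·4.4500 + 0.0500·30.5500] = 5.2798; exercise value = 17.5000 > continuation, so V_d = 17.5000 (exercise)
Node 0 (S = 145): continuation = 1/1.09·[0.9500·0.2041 + 0.0500·17.5000] = 0.9807; exercise value = 3.0000 > continuation, so V_0 = 3.0000 (exercise)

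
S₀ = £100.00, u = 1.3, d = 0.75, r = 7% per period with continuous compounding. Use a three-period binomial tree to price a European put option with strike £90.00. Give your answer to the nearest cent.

£6.86

Risk-neutral probability p = (e^0.07 − 0.75)/(1.3 − 0.75) = 0.3225/0.5500 = 0.5864
Terminal stock prices: S_uuu = 219.7, S_uud = 126.8, S_udd = 73.12, S_ddd = 42.19
Terminal payoffs (K − S): max(-129.7, 0) = 0, max(-36.75, 0) = 0, max(16.88, 0) = 16.88, max(47.81, 0) = 47.81
Node uu (S = 169): V_uu = e^(−0.07)·[0.5864·0.0000 + 0.4136·0.0000] = 0.0000
Node ud (S = 97.5): V_ud = e^(−0.07)·[0.5864·0.0000 + 0.4136·16.8750] = 6.5080
Node dd (S = 56.25): V_dd = e^(−0.07)·[0.5864·16.8750 + 0.4136·47.8125] = 27.6654
Node u (S = 130): V_u = e^(−0.07)·[0.5864·0.0000 + 0.4136·6.5080] = 2.5099
Node d (S = 75): V_d = e^(−0.07)·[0.5864·6.5080 + 0.4136·27.6654] = 14.2275
Node 0 (S = 100): V_0 = e^(−0.07)·[0.5864·2.5099 + 0.4136·14.2275] = 6.8592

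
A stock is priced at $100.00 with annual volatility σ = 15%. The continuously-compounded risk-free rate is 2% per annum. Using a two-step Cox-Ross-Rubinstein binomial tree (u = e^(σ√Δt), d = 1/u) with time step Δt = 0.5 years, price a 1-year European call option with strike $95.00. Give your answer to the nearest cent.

$10.06

CRR parameters: u = e^(σ√Δt) = e^(0.15·√0.5) = 1.1119, d = 1/u = 0.8994
Per-period rate: rΔt = 0.02·0.5 = 0.01, so R = e^0.01 = 1.0101
Risk-neutral probability p = (e^0.01 − 0.8994)/(1.1119 − 0.8994) = 0.1107/0.2125 = 0.5208
Terminal stock prices: S_uu = 123.6, S_ud = 100, S_dd = 80.89
Terminal payoffs (S − K): max(28.63, 0) = 28.63, max(5, 0) = 5, max(-14.11, 0) = 0
Node u (S = 111.2): V_u = e^(−0.01)·[0.5208·28.6311 + 0.4792·5.0000] = 17.1348
Node d (S = 89.94): V_d = e^(−0.01)·[0.5208·5.0000 + 0.4792·0.0000] = 2.5781
Node 0 (S = 100): V_0 = e^(−0.01)·[0.5208·17.1348 + 0.4792·2.5781] = 10.0581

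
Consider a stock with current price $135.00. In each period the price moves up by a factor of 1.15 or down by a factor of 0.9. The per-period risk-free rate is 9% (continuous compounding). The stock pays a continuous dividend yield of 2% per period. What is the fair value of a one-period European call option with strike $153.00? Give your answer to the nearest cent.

$1.42

Per-period risk-free factor R = e^0.09 = 1.0942; dividend-adjusted growth = e^(0.09−0.02) = 1.0725.
Risk-neutral probability p = (1.0725 − 0.9)/(1.15 − 0.9) = 0.1725/0.2500 = 0.6900
Terminal stock prices: S_u = 155.2, S_d = 121.5
Terminal payoffs (S − K): max(2.25, 0) = 2.25, max(-31.5, 0) = 0
Node 0 (S = 135): V_0 = e^(−0.09)·[0.6900·2.2500 + 0.3100·0.0000] = 1.4189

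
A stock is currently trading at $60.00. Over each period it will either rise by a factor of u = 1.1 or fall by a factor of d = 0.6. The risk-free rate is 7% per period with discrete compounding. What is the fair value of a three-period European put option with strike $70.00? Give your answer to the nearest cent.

$3.83

Risk-neutral probability p = (1 + 0.07 − 0.6)/(1.1 − 0.6) = 0.4700/0.5000 = 0.9400
Terminal stock prices: S_uuu = 79.86, S_uud = 43.56, S_udd = 23.76, S_ddd = 12.96
Terminal payoffs (K − S): max(-9.86, 0) = 0, max(26.44, 0) = 26.44, max(46.24, 0) = 46.24, max(57.04, 0) = 57.04
Node uu (S = 72.6): V_uu = 1/1.07·[0.9400·0.0000 + 0.0600·26.4400] = 1.4826
Node ud (S = 39.6): V_ud = 1/1.07·[0.9400·26.4400 + 0.0600·46.2400] = 25.8206
Node dd (S = 21.6): V_dd = 1/1.07·[0.9400·46.2400 + 0.0600·57.0400] = 43.8206
Node u (S = 66): V_u = 1/1.07·[0.9400·1.4826 + 0.0600·25.8206] = 2.7504
Node d (S = 36): V_d = 1/1.07·[0.9400·25.8206 + 0.0600·43.8206] = 25.1407
Node 0 (S = 60): V_0 = 1/1.07·[0.9400·2.7504 + 0.0600·25.1407] = 3.8260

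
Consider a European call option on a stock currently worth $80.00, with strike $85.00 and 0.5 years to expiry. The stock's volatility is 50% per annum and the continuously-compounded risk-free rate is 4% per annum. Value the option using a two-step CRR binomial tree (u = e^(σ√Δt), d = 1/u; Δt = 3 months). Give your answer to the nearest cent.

$9.63

CRR parameters: u = e^(σ√Δt) = e^(0.5·√0.25) = 1.2840, d = 1/u = 0.7788
Per-period rate: rΔt = 0.04·0.25 = 0.01, so R = e^0.01 = 1.0101
Risk-neutral probability p = (e^0.01 − 0.7788)/(1.2840 − 0.7788) = 0.2312/0.5052 = 0.4577
Terminal stock prices: S_uu = 131.9, S_ud = 80, S_dd = 48.52
Terminal payoffs (S − K): max(46.9, 0) = 46.9, max(-5, 0) = 0, max(-36.48, 0) = 0
Node u (S = 102.7): V_u = e^(−0.01)·[0.4577·46.8977 + 0.5423·0.0000] = 21.2522
Node d (S = 62.3): V_d = e^(−0.01)·[0.4577·0.0000 + 0.5423·0.0000] = 0.0000
Node 0 (S = 80): V_0 = e^(−0.01)·[0.4577·21.2522 + 0.5423·0.0000] = 9.6307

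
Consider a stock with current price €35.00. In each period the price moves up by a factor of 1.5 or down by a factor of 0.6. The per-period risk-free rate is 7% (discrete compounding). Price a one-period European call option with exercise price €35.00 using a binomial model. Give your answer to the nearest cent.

Risk-neutral probability p = (1 + 0.07 − 0.6)/(1.5 − 0.6) = 0.4700/0.9000 = 0.5222
Terminal stock prices: S_u = 52.5, S_d = 21
Terminal payoffs (S − K): max(17.5, 0) = 17.5, max(-14, 0) = 0
Node 0 (S = 35): V_0 = 1/1.07·[0.5222·17.5000 + 0.4778·0.0000] = 8.5410

€8.54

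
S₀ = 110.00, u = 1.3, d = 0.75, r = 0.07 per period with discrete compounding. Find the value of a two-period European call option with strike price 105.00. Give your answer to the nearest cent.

Risk-neutral probability p = (1 + 0.07 − 0.75)/(1.3 − 0.75) = 0.3200/0.5500 = 0.5818
Terminal stock prices: S_uu = 185.9, S_ud = 107.2, S_dd = 61.88
Terminal payoffs (S − K): max(80.9, 0) = 80.9, max(2.25, 0) = 2.25, max(-43.12, 0) = 0
Node u (S = 143): V_u = 1/1.07·[0.5818·80.9000 + 0.4182·2.2500] = 44.8692
Node d (S = 82.5): V_d = 1/1.07·[0.5818·2.2500 + 0.4182·0.0000] = 1.2234
Node 0 (S = 110): V_0 = 1/1.07·[0.5818·44.8692 + 0.4182·1.2234] = 24.8760

24.88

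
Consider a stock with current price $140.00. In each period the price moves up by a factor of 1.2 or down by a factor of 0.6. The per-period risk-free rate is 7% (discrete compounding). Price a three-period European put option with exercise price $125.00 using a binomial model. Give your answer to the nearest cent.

$7.91

Risk-neutral probability p = (1 + 0.07 − 0.6)/(1.2 − 0.6) = 0.4700/0.6000 = 0.7833
Terminal stock prices: S_uuu = 241.9, S_uud = 121, S_udd = 60.48, S_ddd = 30.24
Terminal payoffs (K − S): max(-116.9, 0) = 0, max(4.04, 0) = 4.04, max(64.52, 0) = 64.52, max(94.76, 0) = 94.76
Node uu (S = 201.6): V_uu = 1/1.07·[0.7833·0.0000 + 0.2167·4.0400] = 0.8181
Node ud (S = 100.8): V_ud = 1/1.07·[0.7833·4.0400 + 0.2167·64.5200] = 16.0224
Node dd (S = 50.4): V_dd = 1/1.07·[0.7833·64.5200 + 0.2167·94.7600] = 66.4224
Node u (S = 168): V_u = 1/1.07·[0.7833·0.8181 + 0.2167·16.0224] = 3.8433
Node d (S = 84): V_d = 1/1.07·[0.7833·16.0224 + 0.2167·66.4224] = 25.1798
Node 0 (S = 140): V_0 = 1/1.07·[0.7833·3.8433 + 0.2167·25.1798] = 7.9124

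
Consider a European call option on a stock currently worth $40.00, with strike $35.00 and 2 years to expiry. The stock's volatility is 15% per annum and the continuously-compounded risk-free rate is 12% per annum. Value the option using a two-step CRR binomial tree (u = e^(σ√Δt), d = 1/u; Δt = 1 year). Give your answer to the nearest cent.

$12.52

CRR parameters: u = e^(σ√Δt) = e^(0.15·√1) = 1.1618, d = 1/u = 0.8607
Per-period rate: rΔt = 0.12·1 = 0.12, so R = e^0.12 = 1.1275
Risk-neutral probability p = (e^0.12 − 0.8607)/(1.1618 − 0.8607) = 0.2668/0.3011 = 0.8860
Terminal stock prices: S_uu = 53.99, S_ud = 40, S_dd = 29.63
Terminal payoffs (S − K): max(18.99, 0) = 18.99, max(5, 0) = 5, max(-5.367, 0) = 0
Node u (S = 46.47): V_u = e^(−0.12)·[0.8860·18.9944 + 0.1140·5.0000] = 15.4312
Node d (S = 34.43): V_d = e^(−0.12)·[0.8860·5.0000 + 0.1140·0.0000] = 3.9289
Node 0 (S = 40): V_0 = e^(−0.12)·[0.8860·15.4312 + 0.1140·3.9289] = 12.5229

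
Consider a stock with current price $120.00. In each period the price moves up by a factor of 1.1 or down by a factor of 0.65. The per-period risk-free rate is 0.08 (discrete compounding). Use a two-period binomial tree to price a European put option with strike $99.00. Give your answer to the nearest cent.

Risk-neutral probability p = (1 + 0.08 − 0.65)/(1.1 − 0.65) = 0.4300/0.4500 = 0.9556
Terminal stock prices: S_uu = 145.2, S_ud = 85.8, S_dd = 50.7
Terminal payoffs (K − S): max(-46.2, 0) = 0, max(13.2, 0) = 13.2, max(48.3, 0) = 48.3
Node u (S = 132): V_u = 1/1.08·[0.9556·0.0000 + 0.0444·13.2000] = 0.5432
Node d (S = 78): V_d = 1/1.08·[0.9556·13.2000 + 0.0444·48.3000] = 13.6667
Node 0 (S = 120): V_0 = 1/1.08·[0.9556·0.5432 + 0.0444·13.6667] = 1.0430

$1.04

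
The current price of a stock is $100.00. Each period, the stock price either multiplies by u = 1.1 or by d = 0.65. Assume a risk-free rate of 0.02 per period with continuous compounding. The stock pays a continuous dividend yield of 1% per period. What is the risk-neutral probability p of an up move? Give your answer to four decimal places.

Per-period risk-free factor R = e^0.02 = 1.0202; dividend-adjusted growth = e^(0.02−0.01) = 1.0101.
Risk-neutral probability p = (1.0101 − 0.65)/(1.1 − 0.65) = 0.3601/0.4500 = 0.8001

p = 0.8001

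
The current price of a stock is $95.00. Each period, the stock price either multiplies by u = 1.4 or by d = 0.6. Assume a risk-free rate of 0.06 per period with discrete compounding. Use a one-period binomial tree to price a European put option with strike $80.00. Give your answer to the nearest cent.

Risk-neutral probability p = (1 + 0.06 − 0.6)/(1.4 − 0.6) = 0.4600/0.8000 = 0.5750
Terminal stock prices: S_u = 133, S_d = 57
Terminal payoffs (K − S): max(-53, 0) = 0, max(23, 0) = 23
Node 0 (S = 95): V_0 = 1/1.06·[0.5750·0.0000 + 0.4250·23.0000] = 9.2217

$9.22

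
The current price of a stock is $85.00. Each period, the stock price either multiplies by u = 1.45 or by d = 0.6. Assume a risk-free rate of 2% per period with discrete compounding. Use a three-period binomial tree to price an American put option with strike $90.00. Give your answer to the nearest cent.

Risk-neutral probability p = (1 + 0.02 − 0.6)/(1.45 − 0.6) = 0.4200/0.8500 = 0.4941
Terminal stock prices: S_uuu = 259.1, S_uud = 107.2, S_udd = 44.37, S_ddd = 18.36
Terminal payoffs (K − S): max(-169.1, 0) = 0, max(-17.23, 0) = 0, max(45.63, 0) = 45.63, max(71.64, 0) = 71.64
Node uu (S = 178.7): continuation = 1/1.02·[0.4941·0.0000 + 0.5059·0.0000] = 0.0000; exercise value = 0.0000 ≤ continuation, so V_uu = 0.0000
Node ud (S = 73.95): continuation = 1/1.02·[0.4941·0.0000 + 0.5059·45.6300] = 22.6308; exercise value = 16.0500 ≤ continuation, so V_ud = 22.6308
Node dd (S = 30.6): continuation = 1/1.02·[0.4941·45.6300 + 0.5059·71.6400] = 57.6353; exercise value = 59.4000 > continuation, so V_dd = 59.4000 (exercise)
Node u (S = 123.2): continuation = 1/1.02·[0.4941·0.0000 + 0.5059·22.6308] = 11.2240; exercise value = 0.0000 ≤ continuation, so V_u = 11.2240
Node d (S = 51): continuation = 1/1.02·[0.4941·22.6308 + 0.5059·59.4000] = 40.4232; exercise value = 39.0000 ≤ continuation, so V_d = 40.4232
Node 0 (S = 85): continuation = 1/1.02·[0.4941·11.2240 + 0.5059·40.4232] = 25.4857; exercise value = 5.0000 ≤ continuation, so V_0 = 25.4857

$25.49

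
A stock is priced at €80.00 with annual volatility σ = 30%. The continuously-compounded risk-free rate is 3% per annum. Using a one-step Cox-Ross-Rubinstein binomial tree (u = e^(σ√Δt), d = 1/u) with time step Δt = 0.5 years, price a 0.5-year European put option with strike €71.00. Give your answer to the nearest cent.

CRR parameters: u = e^(σ√Δt) = e^(0.3·√0.5) = 1.2363, d = 1/u = 0.8089
Per-period rate: rΔt = 0.03·0.5 = 0.015, so R = e^0.015 = 1.0151
Risk-neutral probability p = (e^0.015 − 0.8089)/(1.2363 − 0.8089) = 0.2063/0.4275 = 0.4825
Terminal stock prices: S_u = 98.9, S_d = 64.71
Terminal payoffs (K − S): max(-27.9, 0) = 0, max(6.291, 0) = 6.291
Node 0 (S = 80): V_0 = e^(−0.015)·[0.4825·0.0000 + 0.5175·6.2914] = 3.2072

€3.21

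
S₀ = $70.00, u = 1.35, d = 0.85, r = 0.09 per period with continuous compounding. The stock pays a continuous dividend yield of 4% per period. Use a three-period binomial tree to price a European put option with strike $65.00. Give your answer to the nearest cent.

$3.58

Per-period risk-free factor R = e^0.09 = 1.0942; dividend-adjusted growth = e^(0.09−0.04) = 1.0513.
Risk-neutral probability p = (1.0513 − 0.85)/(1.35 − 0.85) = 0.2013/0.5000 = 0.4025
Terminal stock prices: S_uuu = 172.2, S_uud = 108.4, S_udd = 68.28, S_ddd = 42.99
Terminal payoffs (K − S): max(-107.2, 0) = 0, max(-43.44, 0) = 0, max(-3.276, 0) = 0, max(22.01, 0) = 22.01
Node uu (S = 127.6): V_uu = e^(−0.09)·[0.4025·0.0000 + 0.5975·0.0000] = 0.0000
Node ud (S = 80.33): V_ud = e^(−0.09)·[0.4025·0.0000 + 0.5975·0.0000] = 0.0000
Node dd (S = 50.57): V_dd = e^(−0.09)·[0.4025·0.0000 + 0.5975·22.0113] = 12.0189
Node u (S = 94.5): V_u = e^(−0.09)·[0.4025·0.0000 + 0.5975·0.0000] = 0.0000
Node d (S = 59.5): V_d = e^(−0.09)·[0.4025·0.0000 + 0.5975·12.0189] = 6.5628
Node 0 (S = 70): V_0 = e^(−0.09)·[0.4025·0.0000 + 0.5975·6.5628] = 3.5835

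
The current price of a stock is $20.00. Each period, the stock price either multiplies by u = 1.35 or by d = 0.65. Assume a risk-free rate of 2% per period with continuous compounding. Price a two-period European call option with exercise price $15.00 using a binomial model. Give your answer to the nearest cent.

$6.99

Risk-neutral probability p = (e^0.02 − 0.65)/(1.35 − 0.65) = 0.3702/0.7000 = 0.5289
Terminal stock prices: S_uu = 36.45, S_ud = 17.55, S_dd = 8.45
Terminal payoffs (S − K): max(21.45, 0) = 21.45, max(2.55, 0) = 2.55, max(-6.55, 0) = 0
Node u (S = 27): V_u = e^(−0.02)·[0.5289·21.4500 + 0.4711·2.5500] = 12.2970
Node d (S = 13): V_d = e^(−0.02)·[0.5289·2.5500 + 0.4711·0.0000] = 1.3219
Node 0 (S = 20): V_0 = e^(−0.02)·[0.5289·12.2970 + 0.4711·1.3219] = 6.9851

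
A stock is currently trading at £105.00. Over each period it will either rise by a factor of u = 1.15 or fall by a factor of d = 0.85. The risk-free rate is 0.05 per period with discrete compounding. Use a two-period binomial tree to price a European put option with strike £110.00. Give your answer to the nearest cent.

£6.41

Risk-neutral probability p = (1 + 0.05 − 0.85)/(1.15 − 0.85) = 0.2000/0.3000 = 0.6667
Terminal stock prices: S_uu = 138.9, S_ud = 102.6, S_dd = 75.86
Terminal payoffs (K − S): max(-28.86, 0) = 0, max(7.363, 0) = 7.363, max(34.14, 0) = 34.14
Node u (S = 120.7): V_u = 1/1.05·[0.6667·0.0000 + 0.3333·7.3625] = 2.3373
Node d (S = 89.25): V_d = 1/1.05·[0.6667·7.3625 + 0.3333·34.1375] = 15.5119
Node 0 (S = 105): V_0 = 1/1.05·[0.6667·2.3373 + 0.3333·15.5119] = 6.4084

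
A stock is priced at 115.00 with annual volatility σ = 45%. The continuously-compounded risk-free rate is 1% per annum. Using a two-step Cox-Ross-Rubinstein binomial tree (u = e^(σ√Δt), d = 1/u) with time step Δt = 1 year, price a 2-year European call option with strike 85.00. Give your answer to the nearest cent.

45.17

CRR parameters: u = e^(σ√Δt) = e^(0.45·√1) = 1.5683, d = 1/u = 0.6376
Per-period rate: rΔt = 0.01·1 = 0.01, so R = e^0.01 = 1.0101
Risk-neutral probability p = (e^0.01 − 0.6376)/(1.5683 − 0.6376) = 0.3724/0.9307 = 0.4002
Terminal stock prices: S_uu = 282.9, S_ud = 115, S_dd = 46.76
Terminal payoffs (S − K): max(197.9, 0) = 197.9, max(30, 0) = 30, max(-38.24, 0) = 0
Node u (S = 180.4): V_u = e^(−0.01)·[0.4002·197.8544 + 0.5998·30.0000] = 96.2017
Node d (S = 73.33): V_d = e^(−0.01)·[0.4002·30.0000 + 0.5998·0.0000] = 11.8853
Node 0 (S = 115): V_0 = e^(−0.01)·[0.4002·96.2017 + 0.5998·11.8853] = 45.1713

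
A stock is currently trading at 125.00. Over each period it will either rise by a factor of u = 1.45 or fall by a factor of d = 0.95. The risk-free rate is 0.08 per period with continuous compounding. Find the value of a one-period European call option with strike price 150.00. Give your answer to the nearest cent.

7.69

Risk-neutral probability p = (e^0.08 − 0.95)/(1.45 − 0.95) = 0.1333/0.5000 = 0.2666
Terminal stock prices: S_u = 181.2, S_d = 118.8
Terminal payoffs (S − K): max(31.25, 0) = 31.25, max(-31.25, 0) = 0
Node 0 (S = 125): V_0 = e^(−0.08)·[0.2666·31.2500 + 0.7334·0.0000] = 7.6900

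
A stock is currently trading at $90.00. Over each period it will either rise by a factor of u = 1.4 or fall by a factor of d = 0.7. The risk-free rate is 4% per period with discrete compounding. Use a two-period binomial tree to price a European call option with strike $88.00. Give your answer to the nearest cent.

Risk-neutral probability p = (1 + 0.04 − 0.7)/(1.4 − 0.7) = 0.3400/0.7000 = 0.4857
Terminal stock prices: S_uu = 176.4, S_ud = 88.2, S_dd = 44.1
Terminal payoffs (S − K): max(88.4, 0) = 88.4, max(0.2, 0) = 0.2, max(-43.9, 0) = 0
Node u (S = 126): V_u = 1/1.04·[0.4857·88.4000 + 0.5143·0.2000] = 41.3846
Node d (S = 63): V_d = 1/1.04·[0.4857·0.2000 + 0.5143·0.0000] = 0.0934
Node 0 (S = 90): V_0 = 1/1.04·[0.4857·41.3846 + 0.5143·0.0934] = 19.3742

$19.37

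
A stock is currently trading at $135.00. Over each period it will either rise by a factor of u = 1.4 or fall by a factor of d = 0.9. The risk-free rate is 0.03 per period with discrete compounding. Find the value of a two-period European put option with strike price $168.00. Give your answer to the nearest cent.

$30.27

Risk-neutral probability p = (1 + 0.03 − 0.9)/(1.4 − 0.9) = 0.1300/0.5000 = 0.2600
Terminal stock prices: S_uu = 264.6, S_ud = 170.1, S_dd = 109.4
Terminal payoffs (K − S): max(-96.6, 0) = 0, max(-2.1, 0) = 0, max(58.65, 0) = 58.65
Node u (S = 189): V_u = 1/1.03·[0.2600·0.0000 + 0.7400·0.0000] = 0.0000
Node d (S = 121.5): V_d = 1/1.03·[0.2600·0.0000 + 0.7400·58.6500] = 42.1369
Node 0 (S = 135): V_0 = 1/1.03·[0.2600·0.0000 + 0.7400·42.1369] = 30.2731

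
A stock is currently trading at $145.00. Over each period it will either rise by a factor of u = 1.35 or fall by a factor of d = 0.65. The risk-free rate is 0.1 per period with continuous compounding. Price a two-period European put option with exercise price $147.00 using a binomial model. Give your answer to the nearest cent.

$15.95

Risk-neutral probability p = (e^0.1 − 0.65)/(1.35 − 0.65) = 0.4552/0.7000 = 0.6502
Terminal stock prices: S_uu = 264.3, S_ud = 127.2, S_dd = 61.26
Terminal payoffs (K − S): max(-117.3, 0) = 0, max(19.76, 0) = 19.76, max(85.74, 0) = 85.74
Node u (S = 195.8): V_u = e^(−0.1)·[0.6502·0.0000 + 0.3498·19.7625] = 6.2543
Node d (S = 94.25): V_d = e^(−0.1)·[0.6502·19.7625 + 0.3498·85.7375] = 38.7611
Node 0 (S = 145): V_0 = e^(−0.1)·[0.6502·6.2543 + 0.3498·38.7611] = 15.9466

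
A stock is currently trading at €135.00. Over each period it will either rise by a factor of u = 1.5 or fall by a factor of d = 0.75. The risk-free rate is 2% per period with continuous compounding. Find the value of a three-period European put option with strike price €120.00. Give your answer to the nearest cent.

Risk-neutral probability p = (e^0.02 − 0.75)/(1.5 − 0.75) = 0.2702/0.7500 = 0.3603
Terminal stock prices: S_uuu = 455.6, S_uud = 227.8, S_udd = 113.9, S_ddd = 56.95
Terminal payoffs (K − S): max(-335.6, 0) = 0, max(-107.8, 0) = 0, max(6.094, 0) = 6.094, max(63.05, 0) = 63.05
Node uu (S = 303.8): V_uu = e^(−0.02)·[0.3603·0.0000 + 0.6397·0.0000] = 0.0000
Node ud (S = 151.9): V_ud = e^(−0.02)·[0.3603·0.0000 + 0.6397·6.0938] = 3.8212
Node dd (S = 75.94): V_dd = e^(−0.02)·[0.3603·6.0938 + 0.6397·63.0469] = 41.6863
Node u (S = 202.5): V_u = e^(−0.02)·[0.3603·0.0000 + 0.6397·3.8212] = 2.3961
Node d (S = 101.2): V_d = e^(−0.02)·[0.3603·3.8212 + 0.6397·41.6863] = 27.4894
Node 0 (S = 135): V_0 = e^(−0.02)·[0.3603·2.3961 + 0.6397·27.4894] = 18.0838

€18.08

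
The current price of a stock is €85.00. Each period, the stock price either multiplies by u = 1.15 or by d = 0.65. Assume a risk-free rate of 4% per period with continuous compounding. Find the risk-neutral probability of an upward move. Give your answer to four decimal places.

p = 0.7816

Risk-neutral probability p = (e^0.04 − 0.65)/(1.15 − 0.65) = 0.3908/0.5000 = 0.7816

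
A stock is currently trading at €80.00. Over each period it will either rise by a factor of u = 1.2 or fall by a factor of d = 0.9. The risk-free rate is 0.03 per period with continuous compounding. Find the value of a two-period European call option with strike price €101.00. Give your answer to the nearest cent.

€2.53

Risk-neutral probability p = (e^0.03 − 0.9)/(1.2 − 0.9) = 0.1305/0.3000 = 0.4348
Terminal stock prices: S_uu = 115.2, S_ud = 86.4, S_dd = 64.8
Terminal payoffs (S − K): max(14.2, 0) = 14.2, max(-14.6, 0) = 0, max(-36.2, 0) = 0
Node u (S = 96): V_u = e^(−0.03)·[0.4348·14.2000 + 0.5652·0.0000] = 5.9924
Node d (S = 72): V_d = e^(−0.03)·[0.4348·0.0000 + 0.5652·0.0000] = 0.0000
Node 0 (S = 80): V_0 = e^(−0.03)·[0.4348·5.9924 + 0.5652·0.0000] = 2.5288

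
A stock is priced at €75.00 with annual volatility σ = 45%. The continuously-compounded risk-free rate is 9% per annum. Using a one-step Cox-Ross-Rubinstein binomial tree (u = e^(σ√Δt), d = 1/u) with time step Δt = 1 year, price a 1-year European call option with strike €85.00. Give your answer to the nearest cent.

CRR parameters: u = e^(σ√Δt) = e^(0.45·√1) = 1.5683, d = 1/u = 0.6376
Per-period rate: rΔt = 0.09·1 = 0.09, so R = e^0.09 = 1.0942
Risk-neutral probability p = (e^0.09 − 0.6376)/(1.5683 − 0.6376) = 0.4565/0.9307 = 0.4905
Terminal stock prices: S_u = 117.6, S_d = 47.82
Terminal payoffs (S − K): max(32.62, 0) = 32.62, max(-37.18, 0) = 0
Node 0 (S = 75): V_0 = e^(−0.09)·[0.4905·32.6234 + 0.5095·0.0000] = 14.6260

€14.63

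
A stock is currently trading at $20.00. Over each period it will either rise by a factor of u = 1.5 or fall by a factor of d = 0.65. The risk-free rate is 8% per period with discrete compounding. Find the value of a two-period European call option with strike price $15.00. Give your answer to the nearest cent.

Risk-neutral probability p = (1 + 0.08 − 0.65)/(1.5 − 0.65) = 0.4300/0.8500 = 0.5059
Terminal stock prices: S_uu = 45, S_ud = 19.5, S_dd = 8.45
Terminal payoffs (S − K): max(30, 0) = 30, max(4.5, 0) = 4.5, max(-6.55, 0) = 0
Node u (S = 30): V_u = 1/1.08·[0.5059·30.0000 + 0.4941·4.5000] = 16.1111
Node d (S = 13): V_d = 1/1.08·[0.5059·4.5000 + 0.4941·0.0000] = 2.1078
Node 0 (S = 20): V_0 = 1/1.08·[0.5059·16.1111 + 0.4941·2.1078] = 8.5110

$8.51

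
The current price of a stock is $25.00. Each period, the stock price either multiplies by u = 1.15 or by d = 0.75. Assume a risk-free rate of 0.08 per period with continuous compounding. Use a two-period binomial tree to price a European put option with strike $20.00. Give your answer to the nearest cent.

$0.14

Risk-neutral probability p = (e^0.08 − 0.75)/(1.15 − 0.75) = 0.3333/0.4000 = 0.8332
Terminal stock prices: S_uu = 33.06, S_ud = 21.56, S_dd = 14.06
Terminal payoffs (K − S): max(-13.06, 0) = 0, max(-1.562, 0) = 0, max(5.938, 0) = 5.938
Node u (S = 28.75): V_u = e^(−0.08)·[0.8332·0.0000 + 0.1668·0.0000] = 0.0000
Node d (S = 18.75): V_d = e^(−0.08)·[0.8332·0.0000 + 0.1668·5.9375] = 0.9141
Node 0 (S = 25): V_0 = e^(−0.08)·[0.8332·0.0000 + 0.1668·0.9141] = 0.1407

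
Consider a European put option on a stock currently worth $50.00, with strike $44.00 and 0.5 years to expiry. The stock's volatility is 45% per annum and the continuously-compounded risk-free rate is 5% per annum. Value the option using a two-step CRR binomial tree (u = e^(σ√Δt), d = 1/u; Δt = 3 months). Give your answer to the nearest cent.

CRR parameters: u = e^(σ√Δt) = e^(0.45·√0.25) = 1.2523, d = 1/u = 0.7985
Per-period rate: rΔt = 0.05·0.25 = 0.0125, so R = e^0.0125 = 1.0126
Risk-neutral probability p = (e^0.0125 − 0.7985)/(1.2523 − 0.7985) = 0.2141/0.4538 = 0.4717
Terminal stock prices: S_uu = 78.42, S_ud = 50, S_dd = 31.88
Terminal payoffs (K − S): max(-34.42, 0) = 0, max(-6, 0) = 0, max(12.12, 0) = 12.12
Node u (S = 62.62): V_u = e^(−0.0125)·[0.4717·0.0000 + 0.5283·0.0000] = 0.0000
Node d (S = 39.93): V_d = e^(−0.0125)·[0.4717·0.0000 + 0.5283·12.1186] = 6.3227
Node 0 (S = 50): V_0 = e^(−0.0125)·[0.4717·0.0000 + 0.5283·6.3227] = 3.2988

$3.30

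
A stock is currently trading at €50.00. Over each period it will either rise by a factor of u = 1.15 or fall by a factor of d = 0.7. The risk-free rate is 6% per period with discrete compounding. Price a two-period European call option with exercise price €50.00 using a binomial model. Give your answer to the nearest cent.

Risk-neutral probability p = (1 + 0.06 − 0.7)/(1.15 − 0.7) = 0.3600/0.4500 = 0.8000
Terminal stock prices: S_uu = 66.12, S_ud = 40.25, S_dd = 24.5
Terminal payoffs (S − K): max(16.12, 0) = 16.12, max(-9.75, 0) = 0, max(-25.5, 0) = 0
Node u (S = 57.5): V_u = 1/1.06·[0.8000·16.1250 + 0.2000·0.0000] = 12.1698
Node d (S = 35): V_d = 1/1.06·[0.8000·0.0000 + 0.2000·0.0000] = 0.0000
Node 0 (S = 50): V_0 = 1/1.06·[0.8000·12.1698 + 0.2000·0.0000] = 9.1848

€9.18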